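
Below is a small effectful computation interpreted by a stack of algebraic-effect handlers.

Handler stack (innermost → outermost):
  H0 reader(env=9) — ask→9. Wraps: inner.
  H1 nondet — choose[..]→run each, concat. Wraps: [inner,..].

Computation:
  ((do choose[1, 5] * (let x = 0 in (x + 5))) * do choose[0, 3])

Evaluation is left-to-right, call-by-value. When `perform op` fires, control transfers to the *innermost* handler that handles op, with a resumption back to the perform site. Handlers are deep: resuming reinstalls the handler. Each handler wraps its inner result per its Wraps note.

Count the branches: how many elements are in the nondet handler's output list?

Working:
choose[1, 5] @ H1
  branch[0] choose=1:
    choose[0, 3] @ H1
      branch[0] choose=0:
        H0 returns 0
        H1 returns [0]
      branch[1] choose=3:
        H0 returns 15
        H1 returns [15]
  branch[1] choose=5:
    choose[0, 3] @ H1
      branch[0] choose=0:
        H0 returns 0
        H1 returns [0]
      branch[1] choose=3:
        H0 returns 75
        H1 returns [75]
= [0, 15, 0, 75]

Answer: 4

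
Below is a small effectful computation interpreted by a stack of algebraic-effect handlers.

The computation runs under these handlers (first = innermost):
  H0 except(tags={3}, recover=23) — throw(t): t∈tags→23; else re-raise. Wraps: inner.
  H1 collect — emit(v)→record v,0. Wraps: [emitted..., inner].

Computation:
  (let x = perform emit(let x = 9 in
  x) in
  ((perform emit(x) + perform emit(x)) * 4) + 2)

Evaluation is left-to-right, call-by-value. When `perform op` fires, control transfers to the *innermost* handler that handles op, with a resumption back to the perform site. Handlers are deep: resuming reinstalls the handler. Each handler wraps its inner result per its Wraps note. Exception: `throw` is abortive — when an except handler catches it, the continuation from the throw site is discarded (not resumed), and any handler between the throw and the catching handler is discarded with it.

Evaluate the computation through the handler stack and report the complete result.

Answer: [9, 0, 0, 2]

Step-by-step:
emit(9) @ H1 ⇒ out+=9
emit(0) @ H1 ⇒ out+=0
emit(0) @ H1 ⇒ out+=0
H0 returns 2
H1 returns [9, 0, 0, 2]
= [9, 0, 0, 2]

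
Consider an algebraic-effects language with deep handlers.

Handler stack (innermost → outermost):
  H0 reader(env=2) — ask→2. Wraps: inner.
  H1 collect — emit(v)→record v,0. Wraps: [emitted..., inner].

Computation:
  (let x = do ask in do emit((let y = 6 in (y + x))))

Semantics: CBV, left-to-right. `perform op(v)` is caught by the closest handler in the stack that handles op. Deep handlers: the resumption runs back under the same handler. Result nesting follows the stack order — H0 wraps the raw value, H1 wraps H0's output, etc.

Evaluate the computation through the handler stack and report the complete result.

Answer: [8, 0]

Working:
ask @ H0 ⇒ 2
emit(8) @ H1 ⇒ out+=8
H0 returns 0
H1 returns [8, 0]
= [8, 0]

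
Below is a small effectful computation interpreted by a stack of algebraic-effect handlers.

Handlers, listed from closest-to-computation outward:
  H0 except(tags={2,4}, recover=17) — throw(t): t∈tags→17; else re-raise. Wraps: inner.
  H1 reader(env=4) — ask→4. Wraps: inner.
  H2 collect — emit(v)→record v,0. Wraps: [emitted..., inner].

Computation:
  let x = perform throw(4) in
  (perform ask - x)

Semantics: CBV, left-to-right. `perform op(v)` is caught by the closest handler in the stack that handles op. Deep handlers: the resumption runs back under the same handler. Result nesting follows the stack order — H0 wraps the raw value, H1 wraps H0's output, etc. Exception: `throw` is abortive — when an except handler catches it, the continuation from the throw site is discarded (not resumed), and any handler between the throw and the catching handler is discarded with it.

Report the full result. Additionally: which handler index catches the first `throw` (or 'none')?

Answer: [17] ; first throw caught by: H0

Step-by-step:
throw(4) @ H0 caught ⇒ 17
H1 returns 17
H2 returns [17]
= [17]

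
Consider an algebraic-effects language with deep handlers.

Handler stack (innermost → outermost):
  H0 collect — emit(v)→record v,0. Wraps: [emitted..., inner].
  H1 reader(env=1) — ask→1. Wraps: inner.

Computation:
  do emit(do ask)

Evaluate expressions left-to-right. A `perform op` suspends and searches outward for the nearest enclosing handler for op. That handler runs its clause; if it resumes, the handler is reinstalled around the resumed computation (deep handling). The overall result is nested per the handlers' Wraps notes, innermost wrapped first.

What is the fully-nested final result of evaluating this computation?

Working:
ask @ H1 ⇒ 1
emit(1) @ H0 ⇒ out+=1
H0 returns [1, 0]
H1 returns [1, 0]
= [1, 0]

Answer: [1, 0]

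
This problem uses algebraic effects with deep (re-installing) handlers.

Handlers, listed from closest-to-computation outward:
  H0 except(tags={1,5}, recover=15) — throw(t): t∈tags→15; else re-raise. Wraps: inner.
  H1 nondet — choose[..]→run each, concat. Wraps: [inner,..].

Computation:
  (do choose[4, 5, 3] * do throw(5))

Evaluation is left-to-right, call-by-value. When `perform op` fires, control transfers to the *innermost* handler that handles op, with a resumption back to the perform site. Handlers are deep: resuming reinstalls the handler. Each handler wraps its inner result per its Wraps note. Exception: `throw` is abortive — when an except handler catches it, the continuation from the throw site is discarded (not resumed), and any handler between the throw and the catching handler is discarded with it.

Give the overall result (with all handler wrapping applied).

Answer: [15, 15, 15]

Evaluation trace:
choose[4, 5, 3] @ H1
  branch[0] choose=4:
    throw(5) @ H0 caught ⇒ 15
    H1 returns [15]
  branch[1] choose=5:
    throw(5) @ H0 caught ⇒ 15
    H1 returns [15]
  branch[2] choose=3:
    throw(5) @ H0 caught ⇒ 15
    H1 returns [15]
= [15, 15, 15]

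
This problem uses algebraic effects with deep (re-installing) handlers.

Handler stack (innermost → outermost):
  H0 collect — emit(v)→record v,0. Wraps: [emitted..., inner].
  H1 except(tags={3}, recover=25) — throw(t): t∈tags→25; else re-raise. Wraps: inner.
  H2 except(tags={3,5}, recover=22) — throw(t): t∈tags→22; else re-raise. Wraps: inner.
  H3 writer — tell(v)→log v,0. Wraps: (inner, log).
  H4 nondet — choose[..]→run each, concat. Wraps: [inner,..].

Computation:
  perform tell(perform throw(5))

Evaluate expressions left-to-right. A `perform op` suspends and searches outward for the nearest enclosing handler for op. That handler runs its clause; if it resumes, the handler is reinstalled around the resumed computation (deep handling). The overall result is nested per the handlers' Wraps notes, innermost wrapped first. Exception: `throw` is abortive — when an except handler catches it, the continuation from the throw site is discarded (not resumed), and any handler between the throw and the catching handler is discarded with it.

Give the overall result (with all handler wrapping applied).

Step-by-step:
throw(5) @ H1 re-raised
throw(5) @ H2 caught ⇒ 22
H3 returns (22, ())
H4 returns [(22, ())]
= [(22, ())]

Answer: [(22, ())]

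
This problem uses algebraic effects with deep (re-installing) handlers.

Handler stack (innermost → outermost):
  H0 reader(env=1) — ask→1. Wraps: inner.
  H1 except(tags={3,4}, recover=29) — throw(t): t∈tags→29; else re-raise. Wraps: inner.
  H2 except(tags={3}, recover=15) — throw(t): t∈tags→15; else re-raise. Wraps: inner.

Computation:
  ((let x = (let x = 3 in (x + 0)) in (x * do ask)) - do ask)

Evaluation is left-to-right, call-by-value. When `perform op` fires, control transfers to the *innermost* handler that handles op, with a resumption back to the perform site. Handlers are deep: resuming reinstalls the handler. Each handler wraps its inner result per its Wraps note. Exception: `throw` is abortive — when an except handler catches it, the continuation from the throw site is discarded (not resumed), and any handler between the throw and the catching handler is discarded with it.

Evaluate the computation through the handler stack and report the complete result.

Answer: 2

Working:
ask @ H0 ⇒ 1
ask @ H0 ⇒ 1
H0 returns 2
H1 returns 2
H2 returns 2
= 2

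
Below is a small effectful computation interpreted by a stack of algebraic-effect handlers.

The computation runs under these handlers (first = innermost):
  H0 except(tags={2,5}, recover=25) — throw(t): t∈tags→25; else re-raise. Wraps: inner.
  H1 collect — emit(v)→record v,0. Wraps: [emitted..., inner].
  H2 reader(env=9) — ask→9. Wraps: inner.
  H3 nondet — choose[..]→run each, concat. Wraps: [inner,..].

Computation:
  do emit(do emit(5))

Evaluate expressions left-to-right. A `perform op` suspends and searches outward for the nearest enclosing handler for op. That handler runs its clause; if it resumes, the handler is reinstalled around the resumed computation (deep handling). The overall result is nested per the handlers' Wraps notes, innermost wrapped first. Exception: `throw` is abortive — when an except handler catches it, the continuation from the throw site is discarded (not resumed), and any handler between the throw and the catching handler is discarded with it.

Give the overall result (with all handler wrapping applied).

Answer: [[5, 0, 0]]

Evaluation trace:
emit(5) @ H1 ⇒ out+=5
emit(0) @ H1 ⇒ out+=0
H0 returns 0
H1 returns [5, 0, 0]
H2 returns [5, 0, 0]
H3 returns [[5, 0, 0]]
= [[5, 0, 0]]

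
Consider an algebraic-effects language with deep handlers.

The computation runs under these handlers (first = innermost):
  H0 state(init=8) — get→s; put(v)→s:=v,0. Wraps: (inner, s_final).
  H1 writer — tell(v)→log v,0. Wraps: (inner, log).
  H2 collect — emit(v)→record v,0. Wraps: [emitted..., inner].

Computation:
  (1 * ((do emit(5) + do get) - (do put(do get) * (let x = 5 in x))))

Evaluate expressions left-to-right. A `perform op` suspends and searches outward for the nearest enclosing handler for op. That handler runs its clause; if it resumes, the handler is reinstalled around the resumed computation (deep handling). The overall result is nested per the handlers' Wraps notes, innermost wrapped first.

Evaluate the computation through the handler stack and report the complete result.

Step-by-step:
emit(5) @ H2 ⇒ out+=5
get @ H0 ⇒ 8
get @ H0 ⇒ 8
put(8) @ H0 ⇒ s:=8
H0 returns (8, 8)
H1 returns ((8, 8), ())
H2 returns [5, ((8, 8), ())]
= [5, ((8, 8), ())]

Answer: [5, ((8, 8), ())]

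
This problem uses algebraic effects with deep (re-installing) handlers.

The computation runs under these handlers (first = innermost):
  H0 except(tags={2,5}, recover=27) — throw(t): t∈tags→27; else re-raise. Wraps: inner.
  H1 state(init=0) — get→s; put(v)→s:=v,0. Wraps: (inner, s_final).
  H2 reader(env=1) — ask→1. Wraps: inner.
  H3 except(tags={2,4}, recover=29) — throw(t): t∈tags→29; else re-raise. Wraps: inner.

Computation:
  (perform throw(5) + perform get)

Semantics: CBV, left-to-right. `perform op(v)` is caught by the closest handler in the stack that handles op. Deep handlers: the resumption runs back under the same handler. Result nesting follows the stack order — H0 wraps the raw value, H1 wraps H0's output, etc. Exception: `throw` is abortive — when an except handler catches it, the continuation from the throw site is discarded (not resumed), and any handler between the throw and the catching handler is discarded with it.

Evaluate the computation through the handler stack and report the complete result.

Evaluation trace:
throw(5) @ H0 caught ⇒ 27
H1 returns (27, 0)
H2 returns (27, 0)
H3 returns (27, 0)
= (27, 0)

Answer: (27, 0)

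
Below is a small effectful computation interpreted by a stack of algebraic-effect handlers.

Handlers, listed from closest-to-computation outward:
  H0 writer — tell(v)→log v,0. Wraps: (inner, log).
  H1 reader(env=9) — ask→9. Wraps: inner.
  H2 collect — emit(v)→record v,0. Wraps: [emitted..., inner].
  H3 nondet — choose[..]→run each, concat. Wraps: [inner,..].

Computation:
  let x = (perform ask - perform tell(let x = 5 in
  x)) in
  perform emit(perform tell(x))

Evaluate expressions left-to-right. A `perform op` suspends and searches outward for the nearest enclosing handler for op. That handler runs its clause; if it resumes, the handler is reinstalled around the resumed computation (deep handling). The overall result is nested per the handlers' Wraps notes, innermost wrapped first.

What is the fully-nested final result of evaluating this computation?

Answer: [[0, (0, (5, 9))]]

Evaluation trace:
ask @ H1 ⇒ 9
tell(5) @ H0 ⇒ log+=5
tell(9) @ H0 ⇒ log+=9
emit(0) @ H2 ⇒ out+=0
H0 returns (0, (5, 9))
H1 returns (0, (5, 9))
H2 returns [0, (0, (5, 9))]
H3 returns [[0, (0, (5, 9))]]
= [[0, (0, (5, 9))]]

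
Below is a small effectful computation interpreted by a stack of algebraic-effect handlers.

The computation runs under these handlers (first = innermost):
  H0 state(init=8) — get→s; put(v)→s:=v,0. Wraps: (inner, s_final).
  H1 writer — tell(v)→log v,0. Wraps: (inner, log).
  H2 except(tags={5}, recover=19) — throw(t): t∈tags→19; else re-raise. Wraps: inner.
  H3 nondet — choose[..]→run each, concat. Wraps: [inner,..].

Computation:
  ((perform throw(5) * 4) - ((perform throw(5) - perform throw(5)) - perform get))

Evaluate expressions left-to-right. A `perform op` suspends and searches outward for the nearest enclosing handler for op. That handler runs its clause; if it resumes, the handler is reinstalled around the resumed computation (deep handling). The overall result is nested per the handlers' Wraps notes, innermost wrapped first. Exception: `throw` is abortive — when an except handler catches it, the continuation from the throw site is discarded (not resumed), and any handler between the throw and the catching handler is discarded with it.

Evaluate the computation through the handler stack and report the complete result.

Answer: [19]

Evaluation trace:
throw(5) @ H2 caught ⇒ 19
H3 returns [19]
= [19]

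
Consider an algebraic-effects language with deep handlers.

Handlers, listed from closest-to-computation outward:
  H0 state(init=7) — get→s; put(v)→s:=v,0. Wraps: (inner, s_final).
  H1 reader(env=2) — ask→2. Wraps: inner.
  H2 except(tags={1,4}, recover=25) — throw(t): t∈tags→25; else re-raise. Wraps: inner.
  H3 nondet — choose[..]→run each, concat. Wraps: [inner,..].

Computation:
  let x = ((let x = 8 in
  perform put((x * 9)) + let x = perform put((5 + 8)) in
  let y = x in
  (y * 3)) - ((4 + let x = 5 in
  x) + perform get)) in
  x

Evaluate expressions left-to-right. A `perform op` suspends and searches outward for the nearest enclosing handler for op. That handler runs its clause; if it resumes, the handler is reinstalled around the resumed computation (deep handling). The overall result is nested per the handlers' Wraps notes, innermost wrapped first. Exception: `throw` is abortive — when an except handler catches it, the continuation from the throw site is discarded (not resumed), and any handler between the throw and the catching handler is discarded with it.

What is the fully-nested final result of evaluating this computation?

Answer: [(-22, 13)]

Step-by-step:
put(72) @ H0 ⇒ s:=72
put(13) @ H0 ⇒ s:=13
get @ H0 ⇒ 13
H0 returns (-22, 13)
H1 returns (-22, 13)
H2 returns (-22, 13)
H3 returns [(-22, 13)]
= [(-22, 13)]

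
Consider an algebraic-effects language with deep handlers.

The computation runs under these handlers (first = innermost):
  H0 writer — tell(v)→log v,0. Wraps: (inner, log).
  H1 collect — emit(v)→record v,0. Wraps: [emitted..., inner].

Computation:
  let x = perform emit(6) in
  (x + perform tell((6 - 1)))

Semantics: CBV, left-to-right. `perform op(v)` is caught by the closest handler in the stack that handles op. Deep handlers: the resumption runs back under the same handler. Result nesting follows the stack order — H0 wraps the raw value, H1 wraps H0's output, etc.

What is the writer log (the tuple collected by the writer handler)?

Answer: (5)

Evaluation trace:
emit(6) @ H1 ⇒ out+=6
tell(5) @ H0 ⇒ log+=5
H0 returns (0, (5))
H1 returns [6, (0, (5))]
= [6, (0, (5))]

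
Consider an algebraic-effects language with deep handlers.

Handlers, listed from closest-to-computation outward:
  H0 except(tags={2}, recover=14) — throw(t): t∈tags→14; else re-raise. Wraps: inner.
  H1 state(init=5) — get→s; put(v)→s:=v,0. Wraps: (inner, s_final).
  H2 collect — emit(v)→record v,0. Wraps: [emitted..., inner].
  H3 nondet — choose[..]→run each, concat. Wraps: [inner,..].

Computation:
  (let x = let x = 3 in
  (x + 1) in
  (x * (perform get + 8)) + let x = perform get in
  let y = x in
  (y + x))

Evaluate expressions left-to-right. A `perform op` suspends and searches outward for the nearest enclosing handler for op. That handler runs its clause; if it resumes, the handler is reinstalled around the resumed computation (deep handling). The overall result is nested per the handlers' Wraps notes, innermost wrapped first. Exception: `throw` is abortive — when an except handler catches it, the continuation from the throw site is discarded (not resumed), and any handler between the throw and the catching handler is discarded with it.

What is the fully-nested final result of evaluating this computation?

Evaluation trace:
get @ H1 ⇒ 5
get @ H1 ⇒ 5
H0 returns 62
H1 returns (62, 5)
H2 returns [(62, 5)]
H3 returns [[(62, 5)]]
= [[(62, 5)]]

Answer: [[(62, 5)]]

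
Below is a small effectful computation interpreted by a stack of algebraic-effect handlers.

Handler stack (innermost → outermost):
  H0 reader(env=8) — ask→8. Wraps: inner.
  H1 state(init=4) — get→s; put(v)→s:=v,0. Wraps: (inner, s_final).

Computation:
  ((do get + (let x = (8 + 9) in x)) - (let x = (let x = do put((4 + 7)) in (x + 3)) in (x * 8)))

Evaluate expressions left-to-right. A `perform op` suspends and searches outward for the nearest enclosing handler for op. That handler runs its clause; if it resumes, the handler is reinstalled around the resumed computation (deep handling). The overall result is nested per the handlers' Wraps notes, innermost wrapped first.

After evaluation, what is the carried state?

Step-by-step:
get @ H1 ⇒ 4
put(11) @ H1 ⇒ s:=11
H0 returns -3
H1 returns (-3, 11)
= (-3, 11)

Answer: 11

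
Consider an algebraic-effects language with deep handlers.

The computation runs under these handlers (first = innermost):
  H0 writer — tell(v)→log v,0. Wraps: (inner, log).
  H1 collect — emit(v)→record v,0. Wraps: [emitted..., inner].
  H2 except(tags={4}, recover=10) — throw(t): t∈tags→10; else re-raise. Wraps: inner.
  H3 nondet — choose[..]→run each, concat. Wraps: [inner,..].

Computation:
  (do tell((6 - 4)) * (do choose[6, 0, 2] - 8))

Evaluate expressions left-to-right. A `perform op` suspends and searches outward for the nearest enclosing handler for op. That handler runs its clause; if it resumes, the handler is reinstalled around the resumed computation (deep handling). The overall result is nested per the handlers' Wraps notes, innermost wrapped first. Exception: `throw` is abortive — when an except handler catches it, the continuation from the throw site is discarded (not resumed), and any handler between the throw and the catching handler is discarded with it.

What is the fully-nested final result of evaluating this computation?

Answer: [[(0, (2))], [(0, (2))], [(0, (2))]]

Evaluation trace:
tell(2) @ H0 ⇒ log+=2
choose[6, 0, 2] @ H3
  branch[0] choose=6:
    H0 returns (0, (2))
    H1 returns [(0, (2))]
    H2 returns [(0, (2))]
    H3 returns [[(0, (2))]]
  branch[1] choose=0:
    H0 returns (0, (2))
    H1 returns [(0, (2))]
    H2 returns [(0, (2))]
    H3 returns [[(0, (2))]]
  branch[2] choose=2:
    H0 returns (0, (2))
    H1 returns [(0, (2))]
    H2 returns [(0, (2))]
    H3 returns [[(0, (2))]]
= [[(0, (2))], [(0, (2))], [(0, (2))]]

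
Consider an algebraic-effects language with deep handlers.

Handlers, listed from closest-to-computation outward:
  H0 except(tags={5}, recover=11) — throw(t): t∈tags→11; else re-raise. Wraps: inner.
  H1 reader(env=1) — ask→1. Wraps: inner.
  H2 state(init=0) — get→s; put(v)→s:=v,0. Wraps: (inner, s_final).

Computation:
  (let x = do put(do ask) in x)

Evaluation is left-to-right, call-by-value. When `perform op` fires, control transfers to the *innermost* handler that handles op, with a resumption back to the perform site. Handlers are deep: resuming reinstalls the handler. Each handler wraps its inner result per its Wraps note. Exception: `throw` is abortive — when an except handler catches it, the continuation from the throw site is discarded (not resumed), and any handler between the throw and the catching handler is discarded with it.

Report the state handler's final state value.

Working:
ask @ H1 ⇒ 1
put(1) @ H2 ⇒ s:=1
H0 returns 0
H1 returns 0
H2 returns (0, 1)
= (0, 1)

Answer: 1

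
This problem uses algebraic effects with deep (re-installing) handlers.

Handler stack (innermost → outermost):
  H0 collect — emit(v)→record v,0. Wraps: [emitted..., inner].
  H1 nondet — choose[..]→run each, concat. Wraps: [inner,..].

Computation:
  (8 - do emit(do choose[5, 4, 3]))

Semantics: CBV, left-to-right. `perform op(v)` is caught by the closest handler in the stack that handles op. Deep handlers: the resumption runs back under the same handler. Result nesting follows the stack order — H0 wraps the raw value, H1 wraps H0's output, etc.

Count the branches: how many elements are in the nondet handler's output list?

Working:
choose[5, 4, 3] @ H1
  branch[0] choose=5:
    emit(5) @ H0 ⇒ out+=5
    H0 returns [5, 8]
    H1 returns [[5, 8]]
  branch[1] choose=4:
    emit(4) @ H0 ⇒ out+=4
    H0 returns [4, 8]
    H1 returns [[4, 8]]
  branch[2] choose=3:
    emit(3) @ H0 ⇒ out+=3
    H0 returns [3, 8]
    H1 returns [[3, 8]]
= [[5, 8], [4, 8], [3, 8]]

Answer: 3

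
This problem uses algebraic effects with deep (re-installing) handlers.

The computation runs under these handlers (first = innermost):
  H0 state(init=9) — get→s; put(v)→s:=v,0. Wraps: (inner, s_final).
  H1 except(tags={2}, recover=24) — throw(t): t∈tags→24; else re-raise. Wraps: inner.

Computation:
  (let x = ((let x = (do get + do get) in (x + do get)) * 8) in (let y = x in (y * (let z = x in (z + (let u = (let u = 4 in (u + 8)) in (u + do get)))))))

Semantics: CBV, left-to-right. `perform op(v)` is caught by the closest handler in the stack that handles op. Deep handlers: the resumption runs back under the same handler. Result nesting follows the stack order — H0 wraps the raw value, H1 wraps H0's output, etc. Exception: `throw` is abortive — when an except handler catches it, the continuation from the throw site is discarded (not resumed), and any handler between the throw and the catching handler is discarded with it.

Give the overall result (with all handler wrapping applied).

Evaluation trace:
get @ H0 ⇒ 9
get @ H0 ⇒ 9
get @ H0 ⇒ 9
get @ H0 ⇒ 9
H0 returns (51192, 9)
H1 returns (51192, 9)
= (51192, 9)

Answer: (51192, 9)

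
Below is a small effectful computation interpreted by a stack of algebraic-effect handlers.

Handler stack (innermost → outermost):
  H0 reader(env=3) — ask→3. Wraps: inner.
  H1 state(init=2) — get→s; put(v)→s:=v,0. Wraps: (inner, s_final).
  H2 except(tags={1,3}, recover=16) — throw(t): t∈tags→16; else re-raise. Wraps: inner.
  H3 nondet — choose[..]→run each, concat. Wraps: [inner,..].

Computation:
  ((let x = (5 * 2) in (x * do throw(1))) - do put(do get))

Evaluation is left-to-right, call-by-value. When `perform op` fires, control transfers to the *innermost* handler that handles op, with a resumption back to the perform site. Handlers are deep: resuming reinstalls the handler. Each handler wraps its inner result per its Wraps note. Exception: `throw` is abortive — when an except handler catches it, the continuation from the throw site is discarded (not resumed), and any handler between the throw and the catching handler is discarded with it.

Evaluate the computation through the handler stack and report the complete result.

Answer: [16]

Step-by-step:
throw(1) @ H2 caught ⇒ 16
H3 returns [16]
= [16]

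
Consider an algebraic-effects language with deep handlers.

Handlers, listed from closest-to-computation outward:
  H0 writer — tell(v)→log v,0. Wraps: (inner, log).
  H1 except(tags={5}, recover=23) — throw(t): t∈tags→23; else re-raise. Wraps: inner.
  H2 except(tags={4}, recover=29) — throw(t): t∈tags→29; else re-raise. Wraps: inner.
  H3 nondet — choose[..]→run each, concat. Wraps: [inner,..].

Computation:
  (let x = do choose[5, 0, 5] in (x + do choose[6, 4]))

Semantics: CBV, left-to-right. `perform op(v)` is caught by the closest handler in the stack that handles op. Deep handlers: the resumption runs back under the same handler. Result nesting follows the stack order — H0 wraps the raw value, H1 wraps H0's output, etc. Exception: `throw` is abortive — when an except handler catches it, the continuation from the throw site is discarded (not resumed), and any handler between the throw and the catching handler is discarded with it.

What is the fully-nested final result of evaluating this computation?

Answer: [(11, ()), (9, ()), (6, ()), (4, ()), (11, ()), (9, ())]

Step-by-step:
choose[5, 0, 5] @ H3
  branch[0] choose=5:
    choose[6, 4] @ H3
      branch[0] choose=6:
        H0 returns (11, ())
        H1 returns (11, ())
        H2 returns (11, ())
        H3 returns [(11, ())]
      branch[1] choose=4:
        H0 returns (9, ())
        H1 returns (9, ())
        H2 returns (9, ())
        H3 returns [(9, ())]
  branch[1] choose=0:
    choose[6, 4] @ H3
      branch[0] choose=6:
        H0 returns (6, ())
        H1 returns (6, ())
        H2 returns (6, ())
        H3 returns [(6, ())]
      branch[1] choose=4:
        H0 returns (4, ())
        H1 returns (4, ())
        H2 returns (4, ())
        H3 returns [(4, ())]
  branch[2] choose=5:
    choose[6, 4] @ H3
      branch[0] choose=6:
        H0 returns (11, ())
        H1 returns (11, ())
        H2 returns (11, ())
        H3 returns [(11, ())]
      branch[1] choose=4:
        H0 returns (9, ())
        H1 returns (9, ())
        H2 returns (9, ())
        H3 returns [(9, ())]
= [(11, ()), (9, ()), (6, ()), (4, ()), (11, ()), (9, ())]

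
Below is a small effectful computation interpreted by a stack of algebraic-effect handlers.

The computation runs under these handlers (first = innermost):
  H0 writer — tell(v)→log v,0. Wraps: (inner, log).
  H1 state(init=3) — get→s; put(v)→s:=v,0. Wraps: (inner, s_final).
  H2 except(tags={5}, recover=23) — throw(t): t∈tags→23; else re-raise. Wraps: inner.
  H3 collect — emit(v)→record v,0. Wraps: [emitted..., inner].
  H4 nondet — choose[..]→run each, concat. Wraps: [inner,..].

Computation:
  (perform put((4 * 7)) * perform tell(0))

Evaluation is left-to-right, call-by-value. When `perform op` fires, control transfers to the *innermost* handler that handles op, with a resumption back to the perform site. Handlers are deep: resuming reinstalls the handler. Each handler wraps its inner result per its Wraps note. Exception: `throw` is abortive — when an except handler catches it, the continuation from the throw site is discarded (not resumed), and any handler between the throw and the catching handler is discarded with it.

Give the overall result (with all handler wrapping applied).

Step-by-step:
put(28) @ H1 ⇒ s:=28
tell(0) @ H0 ⇒ log+=0
H0 returns (0, (0))
H1 returns ((0, (0)), 28)
H2 returns ((0, (0)), 28)
H3 returns [((0, (0)), 28)]
H4 returns [[((0, (0)), 28)]]
= [[((0, (0)), 28)]]

Answer: [[((0, (0)), 28)]]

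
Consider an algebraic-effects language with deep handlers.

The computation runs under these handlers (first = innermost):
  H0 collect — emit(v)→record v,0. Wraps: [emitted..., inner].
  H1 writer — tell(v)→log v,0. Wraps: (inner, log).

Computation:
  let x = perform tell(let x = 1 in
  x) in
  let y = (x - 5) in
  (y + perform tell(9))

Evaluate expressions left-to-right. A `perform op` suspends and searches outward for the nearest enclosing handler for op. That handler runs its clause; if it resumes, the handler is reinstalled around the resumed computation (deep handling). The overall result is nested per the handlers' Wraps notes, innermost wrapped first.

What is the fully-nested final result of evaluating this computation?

Step-by-step:
tell(1) @ H1 ⇒ log+=1
tell(9) @ H1 ⇒ log+=9
H0 returns [-5]
H1 returns ([-5], (1, 9))
= ([-5], (1, 9))

Answer: ([-5], (1, 9))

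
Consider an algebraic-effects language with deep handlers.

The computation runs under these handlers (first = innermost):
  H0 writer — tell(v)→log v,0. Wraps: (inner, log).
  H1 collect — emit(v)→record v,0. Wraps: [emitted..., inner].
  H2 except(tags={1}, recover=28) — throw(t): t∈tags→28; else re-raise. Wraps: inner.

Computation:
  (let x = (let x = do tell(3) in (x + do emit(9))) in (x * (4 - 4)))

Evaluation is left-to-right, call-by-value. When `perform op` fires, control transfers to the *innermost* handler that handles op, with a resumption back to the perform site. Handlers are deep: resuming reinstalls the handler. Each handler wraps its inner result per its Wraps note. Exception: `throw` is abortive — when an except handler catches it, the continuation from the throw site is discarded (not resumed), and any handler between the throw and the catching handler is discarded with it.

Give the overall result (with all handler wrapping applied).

Working:
tell(3) @ H0 ⇒ log+=3
emit(9) @ H1 ⇒ out+=9
H0 returns (0, (3))
H1 returns [9, (0, (3))]
H2 returns [9, (0, (3))]
= [9, (0, (3))]

Answer: [9, (0, (3))]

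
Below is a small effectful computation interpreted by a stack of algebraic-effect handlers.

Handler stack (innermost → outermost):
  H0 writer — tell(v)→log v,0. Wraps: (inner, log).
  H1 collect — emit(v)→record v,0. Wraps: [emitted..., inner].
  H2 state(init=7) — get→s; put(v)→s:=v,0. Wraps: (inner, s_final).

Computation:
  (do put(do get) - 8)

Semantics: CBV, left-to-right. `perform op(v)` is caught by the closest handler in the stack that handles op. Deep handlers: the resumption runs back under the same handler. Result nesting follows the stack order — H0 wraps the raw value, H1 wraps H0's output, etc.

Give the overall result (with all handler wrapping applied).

Step-by-step:
get @ H2 ⇒ 7
put(7) @ H2 ⇒ s:=7
H0 returns (-8, ())
H1 returns [(-8, ())]
H2 returns ([(-8, ())], 7)
= ([(-8, ())], 7)

Answer: ([(-8, ())], 7)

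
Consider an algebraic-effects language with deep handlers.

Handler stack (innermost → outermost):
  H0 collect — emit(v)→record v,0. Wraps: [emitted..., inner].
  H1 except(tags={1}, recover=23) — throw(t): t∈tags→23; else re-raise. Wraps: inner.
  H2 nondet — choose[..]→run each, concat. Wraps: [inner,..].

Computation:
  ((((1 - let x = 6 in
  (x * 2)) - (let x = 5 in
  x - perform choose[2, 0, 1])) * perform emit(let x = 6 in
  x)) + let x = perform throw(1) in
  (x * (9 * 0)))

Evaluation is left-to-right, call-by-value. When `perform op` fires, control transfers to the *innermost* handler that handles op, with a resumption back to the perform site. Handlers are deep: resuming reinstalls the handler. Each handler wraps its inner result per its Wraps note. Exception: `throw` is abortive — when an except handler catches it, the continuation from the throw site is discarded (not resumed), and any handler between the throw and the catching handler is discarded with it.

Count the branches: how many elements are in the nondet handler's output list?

Working:
choose[2, 0, 1] @ H2
  branch[0] choose=2:
    emit(6) @ H0 ⇒ out+=6
    throw(1) @ H1 caught ⇒ 23
    H2 returns [23]
  branch[1] choose=0:
    emit(6) @ H0 ⇒ out+=6
    throw(1) @ H1 caught ⇒ 23
    H2 returns [23]
  branch[2] choose=1:
    emit(6) @ H0 ⇒ out+=6
    throw(1) @ H1 caught ⇒ 23
    H2 returns [23]
= [23, 23, 23]

Answer: 3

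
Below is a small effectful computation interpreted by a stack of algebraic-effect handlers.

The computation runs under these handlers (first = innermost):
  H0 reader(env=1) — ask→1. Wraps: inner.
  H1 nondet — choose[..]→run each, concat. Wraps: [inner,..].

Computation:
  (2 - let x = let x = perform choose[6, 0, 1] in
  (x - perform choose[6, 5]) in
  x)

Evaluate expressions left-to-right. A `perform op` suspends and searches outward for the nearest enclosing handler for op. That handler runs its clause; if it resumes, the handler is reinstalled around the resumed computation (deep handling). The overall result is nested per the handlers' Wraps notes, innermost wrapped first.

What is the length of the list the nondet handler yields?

Step-by-step:
choose[6, 0, 1] @ H1
  branch[0] choose=6:
    choose[6, 5] @ H1
      branch[0] choose=6:
        H0 returns 2
        H1 returns [2]
      branch[1] choose=5:
        H0 returns 1
        H1 returns [1]
  branch[1] choose=0:
    choose[6, 5] @ H1
      branch[0] choose=6:
        H0 returns 8
        H1 returns [8]
      branch[1] choose=5:
        H0 returns 7
        H1 returns [7]
  branch[2] choose=1:
    choose[6, 5] @ H1
      branch[0] choose=6:
        H0 returns 7
        H1 returns [7]
      branch[1] choose=5:
        H0 returns 6
        H1 returns [6]
= [2, 1, 8, 7, 7, 6]

Answer: 6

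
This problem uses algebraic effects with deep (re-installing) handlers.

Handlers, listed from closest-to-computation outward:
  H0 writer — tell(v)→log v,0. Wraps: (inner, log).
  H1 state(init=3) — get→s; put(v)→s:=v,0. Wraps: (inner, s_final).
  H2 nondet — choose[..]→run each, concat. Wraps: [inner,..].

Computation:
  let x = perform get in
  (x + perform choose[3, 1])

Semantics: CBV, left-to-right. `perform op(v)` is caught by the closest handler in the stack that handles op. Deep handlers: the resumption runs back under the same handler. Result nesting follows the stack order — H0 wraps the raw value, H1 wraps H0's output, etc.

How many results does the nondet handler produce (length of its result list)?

Answer: 2

Evaluation trace:
get @ H1 ⇒ 3
choose[3, 1] @ H2
  branch[0] choose=3:
    H0 returns (6, ())
    H1 returns ((6, ()), 3)
    H2 returns [((6, ()), 3)]
  branch[1] choose=1:
    H0 returns (4, ())
    H1 returns ((4, ()), 3)
    H2 returns [((4, ()), 3)]
= [((6, ()), 3), ((4, ()), 3)]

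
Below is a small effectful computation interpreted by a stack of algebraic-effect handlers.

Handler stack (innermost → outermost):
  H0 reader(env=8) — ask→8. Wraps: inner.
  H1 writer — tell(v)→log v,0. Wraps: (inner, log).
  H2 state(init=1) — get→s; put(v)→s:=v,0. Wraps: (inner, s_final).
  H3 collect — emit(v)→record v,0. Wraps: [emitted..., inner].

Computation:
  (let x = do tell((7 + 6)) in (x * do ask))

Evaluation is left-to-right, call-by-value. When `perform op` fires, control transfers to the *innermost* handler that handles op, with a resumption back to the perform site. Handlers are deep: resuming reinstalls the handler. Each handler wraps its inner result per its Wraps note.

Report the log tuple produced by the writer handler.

Answer: (13)

Working:
tell(13) @ H1 ⇒ log+=13
ask @ H0 ⇒ 8
H0 returns 0
H1 returns (0, (13))
H2 returns ((0, (13)), 1)
H3 returns [((0, (13)), 1)]
= [((0, (13)), 1)]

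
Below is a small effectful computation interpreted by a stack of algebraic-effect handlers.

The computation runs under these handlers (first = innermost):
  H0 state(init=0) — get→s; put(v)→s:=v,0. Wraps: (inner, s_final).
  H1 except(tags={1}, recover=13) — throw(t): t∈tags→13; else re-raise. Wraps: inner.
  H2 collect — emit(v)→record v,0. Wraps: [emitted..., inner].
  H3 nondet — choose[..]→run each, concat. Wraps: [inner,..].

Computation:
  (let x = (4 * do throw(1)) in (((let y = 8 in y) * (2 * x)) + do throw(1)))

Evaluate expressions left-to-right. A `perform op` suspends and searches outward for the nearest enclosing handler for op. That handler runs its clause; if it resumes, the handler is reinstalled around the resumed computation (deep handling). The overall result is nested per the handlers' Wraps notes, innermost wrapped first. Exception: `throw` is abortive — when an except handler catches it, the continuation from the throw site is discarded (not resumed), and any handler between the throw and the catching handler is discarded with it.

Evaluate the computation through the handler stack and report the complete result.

Answer: [[13]]

Evaluation trace:
throw(1) @ H1 caught ⇒ 13
H2 returns [13]
H3 returns [[13]]
= [[13]]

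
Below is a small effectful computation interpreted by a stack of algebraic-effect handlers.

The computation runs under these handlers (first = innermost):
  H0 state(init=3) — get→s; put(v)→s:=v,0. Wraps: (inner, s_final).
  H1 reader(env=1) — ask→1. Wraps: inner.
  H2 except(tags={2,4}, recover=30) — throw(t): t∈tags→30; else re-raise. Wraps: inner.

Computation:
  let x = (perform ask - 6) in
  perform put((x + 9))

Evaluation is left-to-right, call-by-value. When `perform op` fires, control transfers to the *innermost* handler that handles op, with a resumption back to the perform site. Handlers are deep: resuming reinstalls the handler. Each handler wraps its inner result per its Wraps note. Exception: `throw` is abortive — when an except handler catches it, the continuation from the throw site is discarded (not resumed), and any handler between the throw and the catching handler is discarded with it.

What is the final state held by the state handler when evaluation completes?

Answer: 4

Evaluation trace:
ask @ H1 ⇒ 1
put(4) @ H0 ⇒ s:=4
H0 returns (0, 4)
H1 returns (0, 4)
H2 returns (0, 4)
= (0, 4)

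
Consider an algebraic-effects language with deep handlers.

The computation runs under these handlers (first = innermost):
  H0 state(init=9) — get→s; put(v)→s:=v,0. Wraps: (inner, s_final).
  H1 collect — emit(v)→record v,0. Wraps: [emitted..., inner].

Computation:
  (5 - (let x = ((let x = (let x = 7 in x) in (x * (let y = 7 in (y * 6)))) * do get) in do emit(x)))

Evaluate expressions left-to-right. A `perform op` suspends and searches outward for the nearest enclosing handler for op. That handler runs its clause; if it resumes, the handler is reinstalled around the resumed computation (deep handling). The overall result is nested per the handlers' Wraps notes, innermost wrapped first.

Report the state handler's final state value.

Evaluation trace:
get @ H0 ⇒ 9
emit(2646) @ H1 ⇒ out+=2646
H0 returns (5, 9)
H1 returns [2646, (5, 9)]
= [2646, (5, 9)]

Answer: 9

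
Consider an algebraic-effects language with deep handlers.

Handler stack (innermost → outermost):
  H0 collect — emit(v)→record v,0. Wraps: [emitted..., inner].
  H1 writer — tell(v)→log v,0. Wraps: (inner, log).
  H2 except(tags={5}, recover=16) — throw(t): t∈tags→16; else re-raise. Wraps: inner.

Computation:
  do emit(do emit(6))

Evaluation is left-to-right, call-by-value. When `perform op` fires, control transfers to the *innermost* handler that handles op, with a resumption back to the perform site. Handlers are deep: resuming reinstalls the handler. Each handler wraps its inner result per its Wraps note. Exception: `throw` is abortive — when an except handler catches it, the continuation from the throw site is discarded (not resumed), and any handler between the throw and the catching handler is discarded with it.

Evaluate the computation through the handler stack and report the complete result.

Answer: ([6, 0, 0], ())

Evaluation trace:
emit(6) @ H0 ⇒ out+=6
emit(0) @ H0 ⇒ out+=0
H0 returns [6, 0, 0]
H1 returns ([6, 0, 0], ())
H2 returns ([6, 0, 0], ())
= ([6, 0, 0], ())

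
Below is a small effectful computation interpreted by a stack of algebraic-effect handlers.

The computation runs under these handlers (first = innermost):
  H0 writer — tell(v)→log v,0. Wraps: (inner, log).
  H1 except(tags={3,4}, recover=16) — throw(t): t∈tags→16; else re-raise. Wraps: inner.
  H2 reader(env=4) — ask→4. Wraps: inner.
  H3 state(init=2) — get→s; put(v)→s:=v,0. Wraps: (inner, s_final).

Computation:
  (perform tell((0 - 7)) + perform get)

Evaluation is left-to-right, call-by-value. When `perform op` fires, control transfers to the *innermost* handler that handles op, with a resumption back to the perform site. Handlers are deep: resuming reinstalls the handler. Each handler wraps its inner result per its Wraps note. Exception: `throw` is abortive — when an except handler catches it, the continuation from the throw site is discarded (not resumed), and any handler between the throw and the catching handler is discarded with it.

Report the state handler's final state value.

Evaluation trace:
tell(-7) @ H0 ⇒ log+=-7
get @ H3 ⇒ 2
H0 returns (2, (-7))
H1 returns (2, (-7))
H2 returns (2, (-7))
H3 returns ((2, (-7)), 2)
= ((2, (-7)), 2)

Answer: 2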